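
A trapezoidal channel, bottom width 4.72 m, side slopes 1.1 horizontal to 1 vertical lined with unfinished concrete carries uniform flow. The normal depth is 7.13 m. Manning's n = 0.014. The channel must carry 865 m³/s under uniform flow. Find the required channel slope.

With bottom width b = 4.72 m and side slope z = 1.1: A = (b + zy)y = (4.72 + 1.1×7.13)×7.13 = 89.57 m²; P = b + 2y√(1+z²) = 4.72 + 2×7.13×1.487 = 25.92 m.
Hydraulic radius R = A/P = 89.57/25.92 = 3.456 m.
From Manning's equation, S = [nQ / (1 A R^(2/3))]² = [0.014 × 865 / (1 × 89.57 × 3.456^(2/3))]² = 0.0035.

S = 0.0035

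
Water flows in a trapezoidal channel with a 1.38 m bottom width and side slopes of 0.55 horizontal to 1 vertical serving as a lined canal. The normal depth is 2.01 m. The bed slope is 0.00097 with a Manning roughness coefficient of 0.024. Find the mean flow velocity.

V = 1.15 m/s

With bottom width b = 1.38 m and side slope z = 0.55: A = (b + zy)y = (1.38 + 0.55×2.01)×2.01 = 4.996 m²; P = b + 2y√(1+z²) = 1.38 + 2×2.01×1.141 = 5.968 m.
Hydraulic radius R = A/P = 4.996/5.968 = 0.8371 m.
From Manning's equation, V = (1/n) R^(2/3) S^(1/2) = (1/0.024) × 0.8371^(2/3) × 0.00097^(1/2) = 1.15 m/s.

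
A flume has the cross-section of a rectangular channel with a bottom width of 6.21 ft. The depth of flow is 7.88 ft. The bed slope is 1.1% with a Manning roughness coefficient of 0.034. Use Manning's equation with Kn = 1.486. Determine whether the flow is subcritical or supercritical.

subcritical

Flow area A = b·y = 6.21 × 7.88 = 48.93 ft². Wetted perimeter P = b + 2y = 6.21 + 2×7.88 = 21.97 ft.
Hydraulic radius R = A/P = 48.93/21.97 = 2.227 ft.
V = (1.486/n) R^(2/3) √S = (1.486/0.034) × 2.227^(2/3) × √0.011 = 7.818 ft/s. Hydraulic depth D_h = A/T = 48.93/6.21 = 7.88 ft.
Froude number Fr = V/√(g·D_h) = 7.818/√(32.2×7.88) = 0.491, which is less than 1, so the flow is subcritical.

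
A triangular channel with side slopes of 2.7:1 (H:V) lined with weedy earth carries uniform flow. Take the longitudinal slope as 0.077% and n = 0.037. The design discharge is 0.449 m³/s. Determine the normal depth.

Manning's equation rearranged: A R^(2/3) = nQ / (1·√S) = 0.037 × 0.449 / (√0.00077) = 0.5987.
Try y = 0.549 m: A R^(2/3) = 0.3293 — too small.
Try y = 0.687 m: A R^(2/3) = 0.5988 — matches.

y_n = 0.687 m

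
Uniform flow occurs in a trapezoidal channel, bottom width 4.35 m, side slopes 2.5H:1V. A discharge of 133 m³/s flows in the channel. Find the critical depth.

At critical depth, Q² T / (g A³) = 1, i.e. A³/T = Q²/g = 133²/9.81 = 1803.
Try y = 3.28 m: A³/T = 3362 — too large.
Try y = 2.1 m: A³/T = 551.8 — too small.
Try y = 2.82 m: A³/T = 1801 — ≈ 1803.

y_c = 2.82 m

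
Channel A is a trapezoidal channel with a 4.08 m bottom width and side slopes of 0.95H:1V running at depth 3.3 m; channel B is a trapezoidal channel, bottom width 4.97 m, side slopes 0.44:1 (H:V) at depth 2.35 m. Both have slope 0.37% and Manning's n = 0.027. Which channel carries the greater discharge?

channel A

Channel A: With bottom width b = 4.08 m and side slope z = 0.95: A = (b + zy)y = (4.08 + 0.95×3.3)×3.3 = 23.81 m²; P = b + 2y√(1+z²) = 4.08 + 2×3.3×1.379 = 13.18 m. Hydraulic radius R = A/P = 23.81/13.18 = 1.806 m. Q_A = (1/0.027)·23.81·1.806^(2/3)·√0.0037 = 79.55 m³/s.
Channel B: With bottom width b = 4.97 m and side slope z = 0.44: A = (b + zy)y = (4.97 + 0.44×2.35)×2.35 = 14.11 m²; P = b + 2y√(1+z²) = 4.97 + 2×2.35×1.093 = 10.1 m. Hydraulic radius R = A/P = 14.11/10.1 = 1.396 m. Q_B = (1/0.027)·14.11·1.396^(2/3)·√0.0037 = 39.71 m³/s.
Q_A = 79.55 m³/s vs Q_B = 39.71 m³/s, so channel A carries more.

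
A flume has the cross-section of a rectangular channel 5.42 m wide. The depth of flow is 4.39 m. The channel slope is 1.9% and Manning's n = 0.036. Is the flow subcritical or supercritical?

Flow area A = b·y = 5.42 × 4.39 = 23.79 m². Wetted perimeter P = b + 2y = 5.42 + 2×4.39 = 14.2 m.
Hydraulic radius R = A/P = 23.79/14.2 = 1.676 m.
V = (1/n) R^(2/3) √S = (1/0.036) × 1.676^(2/3) × √0.019 = 5.402 m/s. Hydraulic depth D_h = A/T = 23.79/5.42 = 4.39 m.
Froude number Fr = V/√(g·D_h) = 5.402/√(9.81×4.39) = 0.823, which is less than 1, so the flow is subcritical.

subcritical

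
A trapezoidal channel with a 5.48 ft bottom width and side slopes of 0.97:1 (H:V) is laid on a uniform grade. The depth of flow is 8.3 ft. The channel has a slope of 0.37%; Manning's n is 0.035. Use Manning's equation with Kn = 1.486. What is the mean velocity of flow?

V = 6.43 ft/s

With bottom width b = 5.48 ft and side slope z = 0.97: A = (b + zy)y = (5.48 + 0.97×8.3)×8.3 = 112.3 ft²; P = b + 2y√(1+z²) = 5.48 + 2×8.3×1.393 = 28.61 ft.
Hydraulic radius R = A/P = 112.3/28.61 = 3.926 ft.
From Manning's equation, V = (1.486/n) R^(2/3) S^(1/2) = (1.486/0.035) × 3.926^(2/3) × 0.0037^(1/2) = 6.43 ft/s.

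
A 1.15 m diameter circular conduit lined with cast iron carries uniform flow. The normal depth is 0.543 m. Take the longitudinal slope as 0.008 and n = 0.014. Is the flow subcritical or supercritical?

supercritical

For a circular section of diameter D = 1.15 m at depth y = 0.543 m, the central angle is θ = 2 arccos(1 − 2y/D) = 3.03 rad. Then A = (D²/8)(θ − sin θ) = 0.4826 m² and P = Dθ/2 = 1.742 m.
Hydraulic radius R = A/P = 0.4826/1.742 = 0.277 m.
V = (1/n) R^(2/3) √S = (1/0.014) × 0.277^(2/3) × √0.008 = 2.715 m/s. Hydraulic depth D_h = A/T = 0.4826/1.148 = 0.4203 m.
Froude number Fr = V/√(g·D_h) = 2.715/√(9.81×0.4203) = 1.34, which is greater than 1, so the flow is supercritical.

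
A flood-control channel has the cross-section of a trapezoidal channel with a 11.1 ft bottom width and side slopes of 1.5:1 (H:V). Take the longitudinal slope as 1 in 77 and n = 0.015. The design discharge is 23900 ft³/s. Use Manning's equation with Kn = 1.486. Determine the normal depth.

Manning's equation rearranged: A R^(2/3) = nQ / (1.486·√S) = 0.015 × 23900 / (1.486 × √0.01299) = 2117.
Try y = 12.3 ft: A R^(2/3) = 1273 — short.
Try y = 15.5 ft: A R^(2/3) = 2121 — matches.

y_n = 15.5 ft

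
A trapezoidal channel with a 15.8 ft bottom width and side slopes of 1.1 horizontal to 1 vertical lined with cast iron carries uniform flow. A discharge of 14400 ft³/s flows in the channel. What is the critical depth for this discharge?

y_c = 19.4 ft

At critical depth, Q² T / (g A³) = 1, i.e. A³/T = Q²/g = 14400²/32.2 = 6440000.
Try y = 16.9 ft: A³/T = 3705000 — low.
Try y = 24.3 ft: A³/T = 15940000 — high.
Try y = 19.4 ft: A³/T = 6396000 — matches.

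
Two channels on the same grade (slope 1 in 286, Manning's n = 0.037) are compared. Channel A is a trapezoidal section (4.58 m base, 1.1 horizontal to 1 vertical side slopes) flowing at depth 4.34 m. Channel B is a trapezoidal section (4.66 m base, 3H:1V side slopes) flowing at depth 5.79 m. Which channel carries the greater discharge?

Channel A: With bottom width b = 4.58 m and side slope z = 1.1: A = (b + zy)y = (4.58 + 1.1×4.34)×4.34 = 40.6 m²; P = b + 2y√(1+z²) = 4.58 + 2×4.34×1.487 = 17.48 m. Hydraulic radius R = A/P = 40.6/17.48 = 2.322 m. Q_A = (1/0.037)·40.6·2.322^(2/3)·√0.003497 = 113.8 m³/s.
Channel B: With bottom width b = 4.66 m and side slope z = 3: A = (b + zy)y = (4.66 + 3×5.79)×5.79 = 127.6 m²; P = b + 2y√(1+z²) = 4.66 + 2×5.79×3.162 = 41.28 m. Hydraulic radius R = A/P = 127.6/41.28 = 3.09 m. Q_B = (1/0.037)·127.6·3.09^(2/3)·√0.003497 = 432.5 m³/s.
Q_A = 113.8 m³/s vs Q_B = 432.5 m³/s, so channel B carries more.

channel B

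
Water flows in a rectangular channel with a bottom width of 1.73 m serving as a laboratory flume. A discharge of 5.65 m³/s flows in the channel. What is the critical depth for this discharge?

For a rectangular channel, critical depth y_c = (q²/g)^(1/3) where q = Q/b = 5.65/1.73 = 3.266 m²/s.
So y_c = (3.266²/9.81)^(1/3) = 1.03 m.

y_c = 1.03 m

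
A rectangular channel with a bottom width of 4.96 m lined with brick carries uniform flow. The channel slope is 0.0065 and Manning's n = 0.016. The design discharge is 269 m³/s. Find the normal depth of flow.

y_n = 7.16 m

Manning's equation rearranged: A R^(2/3) = nQ / (1·√S) = 0.016 × 269 / (√0.0065) = 53.38.
At y = 5.94 m: A R^(2/3) = 42.78 — low.
At y = 7.74 m: A R^(2/3) = 58.44 — high.
At y = 7.16 m: A R^(2/3) = 53.36 — ≈ 53.38.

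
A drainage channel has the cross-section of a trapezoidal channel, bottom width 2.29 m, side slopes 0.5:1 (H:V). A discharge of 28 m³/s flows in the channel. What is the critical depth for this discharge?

At critical depth, Q² T / (g A³) = 1, i.e. A³/T = Q²/g = 28²/9.81 = 79.92.
Try y = 1.86 m: A³/T = 51.77 — short.
Try y = 2.49 m: A³/T = 142.7 — over.
Try y = 2.11 m: A³/T = 79.91 — ≈ 79.92.

y_c = 2.11 m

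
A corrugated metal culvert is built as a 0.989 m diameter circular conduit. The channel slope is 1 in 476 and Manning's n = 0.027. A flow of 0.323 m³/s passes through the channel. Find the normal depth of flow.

y_n = 0.569 m

Manning's equation rearranged: A R^(2/3) = nQ / (1·√S) = 0.027 × 0.323 / (√0.002101) = 0.1903.
Try y = 0.679 m: A R^(2/3) = 0.2469 — high.
Try y = 0.442 m: A R^(2/3) = 0.1245 — low.
Try y = 0.569 m: A R^(2/3) = 0.1905 — close enough.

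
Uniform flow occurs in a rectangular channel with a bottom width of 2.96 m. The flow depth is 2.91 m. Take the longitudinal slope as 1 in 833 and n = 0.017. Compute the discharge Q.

Q = 17.3 m³/s

Flow area A = b·y = 2.96 × 2.91 = 8.614 m². Wetted perimeter P = b + 2y = 2.96 + 2×2.91 = 8.78 m.
Hydraulic radius R = A/P = 8.614/8.78 = 0.981 m.
Manning's equation: Q = (1/n) A R^(2/3) S^(1/2) = (1/0.017) × 8.614 × 0.981^(2/3) × 0.0012^(1/2) = 17.3 m³/s.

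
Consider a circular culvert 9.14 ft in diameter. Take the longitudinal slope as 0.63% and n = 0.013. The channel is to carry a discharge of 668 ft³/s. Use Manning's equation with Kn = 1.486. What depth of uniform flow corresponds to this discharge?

y_n = 5.35 ft

Manning's equation rearranged: A R^(2/3) = nQ / (1.486·√S) = 0.013 × 668 / (1.486 × √0.0063) = 73.63.
At y = 4.45 ft: A R^(2/3) = 54.39 — too small.
At y = 6.29 ft: A R^(2/3) = 93.18 — too large.
At y = 5.35 ft: A R^(2/3) = 73.61 — matches.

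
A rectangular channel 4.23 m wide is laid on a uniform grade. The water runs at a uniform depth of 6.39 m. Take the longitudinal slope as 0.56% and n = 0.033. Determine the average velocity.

V = 3.09 m/s

Flow area A = b·y = 4.23 × 6.39 = 27.03 m². Wetted perimeter P = b + 2y = 4.23 + 2×6.39 = 17.01 m.
Hydraulic radius R = A/P = 27.03/17.01 = 1.589 m.
From Manning's equation, V = (1/n) R^(2/3) S^(1/2) = (1/0.033) × 1.589^(2/3) × 0.0056^(1/2) = 3.09 m/s.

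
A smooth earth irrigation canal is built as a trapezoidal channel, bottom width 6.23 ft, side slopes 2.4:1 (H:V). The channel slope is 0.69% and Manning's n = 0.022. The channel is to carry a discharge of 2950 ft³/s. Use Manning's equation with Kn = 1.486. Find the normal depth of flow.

y_n = 7.95 ft

Manning's equation rearranged: A R^(2/3) = nQ / (1.486·√S) = 0.022 × 2950 / (1.486 × √0.0069) = 525.8.
At y = 6.67 ft: A R^(2/3) = 350 — too small.
At y = 8.68 ft: A R^(2/3) = 647.2 — too large.
At y = 7.95 ft: A R^(2/3) = 526.3 — close enough.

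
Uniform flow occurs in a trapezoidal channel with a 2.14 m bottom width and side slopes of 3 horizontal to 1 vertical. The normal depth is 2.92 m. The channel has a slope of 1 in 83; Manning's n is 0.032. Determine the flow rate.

Q = 146 m³/s

With bottom width b = 2.14 m and side slope z = 3: A = (b + zy)y = (2.14 + 3×2.92)×2.92 = 31.83 m²; P = b + 2y√(1+z²) = 2.14 + 2×2.92×3.162 = 20.61 m.
Hydraulic radius R = A/P = 31.83/20.61 = 1.544 m.
Manning's equation: Q = (1/n) A R^(2/3) S^(1/2) = (1/0.032) × 31.83 × 1.544^(2/3) × 0.01205^(1/2) = 146 m³/s.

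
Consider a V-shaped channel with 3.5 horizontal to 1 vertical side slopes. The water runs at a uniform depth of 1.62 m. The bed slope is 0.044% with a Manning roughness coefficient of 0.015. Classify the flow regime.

For a triangular section with side slope z = 3.5: A = zy² = 3.5×1.62² = 9.185 m²; P = 2y√(1+z²) = 2×1.62×3.64 = 11.79 m.
Hydraulic radius R = A/P = 9.185/11.79 = 0.7788 m.
V = (1/n) R^(2/3) √S = (1/0.015) × 0.7788^(2/3) × √0.00044 = 1.184 m/s. Hydraulic depth D_h = A/T = 9.185/11.34 = 0.81 m.
Froude number Fr = V/√(g·D_h) = 1.184/√(9.81×0.81) = 0.42, which is less than 1, so the flow is subcritical.

subcritical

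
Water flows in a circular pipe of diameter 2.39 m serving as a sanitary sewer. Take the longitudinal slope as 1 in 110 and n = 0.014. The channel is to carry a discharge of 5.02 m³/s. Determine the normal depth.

Manning's equation rearranged: A R^(2/3) = nQ / (1·√S) = 0.014 × 5.02 / (√0.009091) = 0.7371.
Trying y = 0.959 m: A R^(2/3) = 1.079 — over.
Trying y = 0.565 m: A R^(2/3) = 0.3901 — short.
Trying y = 0.782 m: A R^(2/3) = 0.7364 — close enough.

y_n = 0.782 m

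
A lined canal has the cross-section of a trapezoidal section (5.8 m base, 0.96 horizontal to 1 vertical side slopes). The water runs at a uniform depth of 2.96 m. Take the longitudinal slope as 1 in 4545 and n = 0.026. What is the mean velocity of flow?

With bottom width b = 5.8 m and side slope z = 0.96: A = (b + zy)y = (5.8 + 0.96×2.96)×2.96 = 25.58 m²; P = b + 2y√(1+z²) = 5.8 + 2×2.96×1.386 = 14.01 m.
Hydraulic radius R = A/P = 25.58/14.01 = 1.826 m.
From Manning's equation, V = (1/n) R^(2/3) S^(1/2) = (1/0.026) × 1.826^(2/3) × 0.00022^(1/2) = 0.852 m/s.

V = 0.852 m/s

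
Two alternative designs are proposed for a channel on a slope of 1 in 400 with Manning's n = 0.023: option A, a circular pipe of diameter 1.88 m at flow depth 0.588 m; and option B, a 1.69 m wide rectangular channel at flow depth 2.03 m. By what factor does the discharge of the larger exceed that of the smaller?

Channel A: For a circular section of diameter D = 1.88 m at depth y = 0.588 m, the central angle is θ = 2 arccos(1 − 2y/D) = 2.374 rad. Then A = (D²/8)(θ − sin θ) = 0.742 m² and P = Dθ/2 = 2.232 m. Hydraulic radius R = A/P = 0.742/2.232 = 0.3325 m. Q_A = (1/0.023)·0.742·0.3325^(2/3)·√0.0025 = 0.7742 m³/s.
Channel B: Flow area A = b·y = 1.69 × 2.03 = 3.431 m². Wetted perimeter P = b + 2y = 1.69 + 2×2.03 = 5.75 m. Hydraulic radius R = A/P = 3.431/5.75 = 0.5966 m. Q_B = (1/0.023)·3.431·0.5966^(2/3)·√0.0025 = 5.286 m³/s.
The larger discharge is 5.286 m³/s and the smaller is 0.7742 m³/s; the ratio is 6.83.

6.83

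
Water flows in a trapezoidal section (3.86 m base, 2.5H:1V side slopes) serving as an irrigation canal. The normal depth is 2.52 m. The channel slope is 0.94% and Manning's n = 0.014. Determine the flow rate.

Q = 229 m³/s

With bottom width b = 3.86 m and side slope z = 2.5: A = (b + zy)y = (3.86 + 2.5×2.52)×2.52 = 25.6 m²; P = b + 2y√(1+z²) = 3.86 + 2×2.52×2.693 = 17.43 m.
Hydraulic radius R = A/P = 25.6/17.43 = 1.469 m.
Manning's equation: Q = (1/n) A R^(2/3) S^(1/2) = (1/0.014) × 25.6 × 1.469^(2/3) × 0.0094^(1/2) = 229 m³/s.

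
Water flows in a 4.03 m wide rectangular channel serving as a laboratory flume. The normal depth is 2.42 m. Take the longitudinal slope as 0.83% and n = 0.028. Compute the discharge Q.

Q = 33.8 m³/s

Flow area A = b·y = 4.03 × 2.42 = 9.753 m². Wetted perimeter P = b + 2y = 4.03 + 2×2.42 = 8.87 m.
Hydraulic radius R = A/P = 9.753/8.87 = 1.1 m.
Manning's equation: Q = (1/n) A R^(2/3) S^(1/2) = (1/0.028) × 9.753 × 1.1^(2/3) × 0.0083^(1/2) = 33.8 m³/s.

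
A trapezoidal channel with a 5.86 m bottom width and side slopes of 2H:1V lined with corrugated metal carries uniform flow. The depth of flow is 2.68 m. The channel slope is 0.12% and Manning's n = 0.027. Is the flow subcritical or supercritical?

With bottom width b = 5.86 m and side slope z = 2: A = (b + zy)y = (5.86 + 2×2.68)×2.68 = 30.07 m²; P = b + 2y√(1+z²) = 5.86 + 2×2.68×2.236 = 17.85 m.
Hydraulic radius R = A/P = 30.07/17.85 = 1.685 m.
V = (1/n) R^(2/3) √S = (1/0.027) × 1.685^(2/3) × √0.0012 = 1.817 m/s. Hydraulic depth D_h = A/T = 30.07/16.58 = 1.814 m.
Froude number Fr = V/√(g·D_h) = 1.817/√(9.81×1.814) = 0.431, which is less than 1, so the flow is subcritical.

subcritical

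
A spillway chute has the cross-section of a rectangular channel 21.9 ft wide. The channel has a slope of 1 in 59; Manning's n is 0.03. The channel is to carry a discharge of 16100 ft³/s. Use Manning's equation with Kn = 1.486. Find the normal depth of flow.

y_n = 28.7 ft

Manning's equation rearranged: A R^(2/3) = nQ / (1.486·√S) = 0.03 × 16100 / (1.486 × √0.01695) = 2497.
Trying y = 33.7 ft: A R^(2/3) = 3017 — too large.
Trying y = 25.8 ft: A R^(2/3) = 2201 — too small.
Trying y = 28.7 ft: A R^(2/3) = 2499 — matches.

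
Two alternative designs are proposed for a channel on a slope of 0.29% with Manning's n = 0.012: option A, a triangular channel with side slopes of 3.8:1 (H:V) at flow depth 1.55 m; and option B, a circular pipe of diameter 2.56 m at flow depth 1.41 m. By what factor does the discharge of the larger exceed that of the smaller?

Channel A: For a triangular section with side slope z = 3.8: A = zy² = 3.8×1.55² = 9.13 m²; P = 2y√(1+z²) = 2×1.55×3.929 = 12.18 m. Hydraulic radius R = A/P = 9.13/12.18 = 0.7495 m. Q_A = (1/0.012)·9.13·0.7495^(2/3)·√0.0029 = 33.8 m³/s.
Channel B: For a circular section of diameter D = 2.56 m at depth y = 1.41 m, the central angle is θ = 2 arccos(1 − 2y/D) = 3.345 rad. Then A = (D²/8)(θ − sin θ) = 2.906 m² and P = Dθ/2 = 4.282 m. Hydraulic radius R = A/P = 2.906/4.282 = 0.6787 m. Q_B = (1/0.012)·2.906·0.6787^(2/3)·√0.0029 = 10.07 m³/s.
The larger discharge is 33.8 m³/s and the smaller is 10.07 m³/s; the ratio is 3.36.

3.36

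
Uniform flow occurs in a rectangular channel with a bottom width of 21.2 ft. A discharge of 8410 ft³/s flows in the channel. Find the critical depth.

For a rectangular channel, critical depth y_c = (q²/g)^(1/3) where q = Q/b = 8410/21.2 = 396.7 ft²/s.
So y_c = (396.7²/32.2)^(1/3) = 17 ft.

y_c = 17 ft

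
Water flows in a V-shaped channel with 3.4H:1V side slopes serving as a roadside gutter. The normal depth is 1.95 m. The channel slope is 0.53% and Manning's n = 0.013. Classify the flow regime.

supercritical

For a triangular section with side slope z = 3.4: A = zy² = 3.4×1.95² = 12.93 m²; P = 2y√(1+z²) = 2×1.95×3.544 = 13.82 m.
Hydraulic radius R = A/P = 12.93/13.82 = 0.9354 m.
V = (1/n) R^(2/3) √S = (1/0.013) × 0.9354^(2/3) × √0.0053 = 5.356 m/s. Hydraulic depth D_h = A/T = 12.93/13.26 = 0.975 m.
Froude number Fr = V/√(g·D_h) = 5.356/√(9.81×0.975) = 1.73, which is greater than 1, so the flow is supercritical.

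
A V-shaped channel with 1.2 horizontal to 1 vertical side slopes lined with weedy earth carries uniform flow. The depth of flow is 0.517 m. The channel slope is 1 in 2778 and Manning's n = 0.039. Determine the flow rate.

Q = 0.0531 m³/s

For a triangular section with side slope z = 1.2: A = zy² = 1.2×0.517² = 0.3207 m²; P = 2y√(1+z²) = 2×0.517×1.562 = 1.615 m.
Hydraulic radius R = A/P = 0.3207/1.615 = 0.1986 m.
Manning's equation: Q = (1/n) A R^(2/3) S^(1/2) = (1/0.039) × 0.3207 × 0.1986^(2/3) × 0.00036^(1/2) = 0.0531 m³/s.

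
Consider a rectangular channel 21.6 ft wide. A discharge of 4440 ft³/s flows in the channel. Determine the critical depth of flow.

y_c = 10.9 ft

For a rectangular channel, critical depth y_c = (q²/g)^(1/3) where q = Q/b = 4440/21.6 = 205.6 ft²/s.
So y_c = (205.6²/32.2)^(1/3) = 10.9 ft.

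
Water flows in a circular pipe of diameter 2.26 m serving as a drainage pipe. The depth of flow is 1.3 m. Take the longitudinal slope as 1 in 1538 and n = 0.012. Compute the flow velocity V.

For a circular section of diameter D = 2.26 m at depth y = 1.3 m, the central angle is θ = 2 arccos(1 − 2y/D) = 3.444 rad. Then A = (D²/8)(θ − sin θ) = 2.388 m² and P = Dθ/2 = 3.891 m.
Hydraulic radius R = A/P = 2.388/3.891 = 0.6138 m.
From Manning's equation, V = (1/n) R^(2/3) S^(1/2) = (1/0.012) × 0.6138^(2/3) × 0.0006502^(1/2) = 1.53 m/s.

V = 1.53 m/s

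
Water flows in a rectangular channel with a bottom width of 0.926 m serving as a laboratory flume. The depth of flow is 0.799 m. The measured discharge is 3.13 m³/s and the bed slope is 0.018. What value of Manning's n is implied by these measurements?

Flow area A = b·y = 0.926 × 0.799 = 0.7399 m². Wetted perimeter P = b + 2y = 0.926 + 2×0.799 = 2.524 m.
Hydraulic radius R = A/P = 0.7399/2.524 = 0.2931 m.
Rearranging Manning's equation: n = (1/Q) A R^(2/3) S^(1/2) = (1/3.13) × 0.7399 × 0.2931^(2/3) × √0.018 = 0.014.

n = 0.014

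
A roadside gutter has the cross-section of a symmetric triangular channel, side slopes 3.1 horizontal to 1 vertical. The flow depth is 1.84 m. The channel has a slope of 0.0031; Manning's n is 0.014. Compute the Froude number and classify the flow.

supercritical

For a triangular section with side slope z = 3.1: A = zy² = 3.1×1.84² = 10.5 m²; P = 2y√(1+z²) = 2×1.84×3.257 = 11.99 m.
Hydraulic radius R = A/P = 10.5/11.99 = 0.8756 m.
V = (1/n) R^(2/3) √S = (1/0.014) × 0.8756^(2/3) × √0.0031 = 3.64 m/s. Hydraulic depth D_h = A/T = 10.5/11.41 = 0.92 m.
Froude number Fr = V/√(g·D_h) = 3.64/√(9.81×0.92) = 1.21, which is greater than 1, so the flow is supercritical.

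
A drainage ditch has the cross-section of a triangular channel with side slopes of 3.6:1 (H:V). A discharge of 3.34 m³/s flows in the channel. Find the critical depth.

At critical depth, Q² T / (g A³) = 1, i.e. A³/T = Q²/g = 3.34²/9.81 = 1.137.
Try y = 0.571 m: A³/T = 0.3933 — low.
Try y = 0.809 m: A³/T = 2.246 — high.
Try y = 0.706 m: A³/T = 1.137 — ≈ 1.137.

y_c = 0.706 m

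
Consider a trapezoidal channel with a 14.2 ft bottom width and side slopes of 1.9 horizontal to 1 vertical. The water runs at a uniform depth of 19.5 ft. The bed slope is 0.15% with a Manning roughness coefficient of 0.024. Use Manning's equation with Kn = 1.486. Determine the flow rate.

With bottom width b = 14.2 ft and side slope z = 1.9: A = (b + zy)y = (14.2 + 1.9×19.5)×19.5 = 999.4 ft²; P = b + 2y√(1+z²) = 14.2 + 2×19.5×2.147 = 97.94 ft.
Hydraulic radius R = A/P = 999.4/97.94 = 10.2 ft.
Manning's equation: Q = (1.486/n) A R^(2/3) S^(1/2) = (1.486/0.024) × 999.4 × 10.2^(2/3) × 0.0015^(1/2) = 11300 ft³/s.

Q = 11300 ft³/s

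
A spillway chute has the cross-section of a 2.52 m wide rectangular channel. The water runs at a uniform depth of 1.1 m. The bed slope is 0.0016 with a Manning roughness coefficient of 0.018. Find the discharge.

Q = 4.32 m³/s

Flow area A = b·y = 2.52 × 1.1 = 2.772 m². Wetted perimeter P = b + 2y = 2.52 + 2×1.1 = 4.72 m.
Hydraulic radius R = A/P = 2.772/4.72 = 0.5873 m.
Manning's equation: Q = (1/n) A R^(2/3) S^(1/2) = (1/0.018) × 2.772 × 0.5873^(2/3) × 0.0016^(1/2) = 4.32 m³/s.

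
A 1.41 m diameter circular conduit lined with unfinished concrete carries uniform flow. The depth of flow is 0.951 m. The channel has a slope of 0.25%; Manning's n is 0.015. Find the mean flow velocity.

For a circular section of diameter D = 1.41 m at depth y = 0.951 m, the central angle is θ = 2 arccos(1 − 2y/D) = 3.854 rad. Then A = (D²/8)(θ − sin θ) = 1.12 m² and P = Dθ/2 = 2.717 m.
Hydraulic radius R = A/P = 1.12/2.717 = 0.4123 m.
From Manning's equation, V = (1/n) R^(2/3) S^(1/2) = (1/0.015) × 0.4123^(2/3) × 0.0025^(1/2) = 1.85 m/s.

V = 1.85 m/s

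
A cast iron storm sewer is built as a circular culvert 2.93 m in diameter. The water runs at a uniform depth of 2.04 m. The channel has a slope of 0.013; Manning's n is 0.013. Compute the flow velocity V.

V = 7.97 m/s

For a circular section of diameter D = 2.93 m at depth y = 2.04 m, the central angle is θ = 2 arccos(1 − 2y/D) = 3.948 rad. Then A = (D²/8)(θ − sin θ) = 5.012 m² and P = Dθ/2 = 5.784 m.
Hydraulic radius R = A/P = 5.012/5.784 = 0.8664 m.
From Manning's equation, V = (1/n) R^(2/3) S^(1/2) = (1/0.013) × 0.8664^(2/3) × 0.013^(1/2) = 7.97 m/s.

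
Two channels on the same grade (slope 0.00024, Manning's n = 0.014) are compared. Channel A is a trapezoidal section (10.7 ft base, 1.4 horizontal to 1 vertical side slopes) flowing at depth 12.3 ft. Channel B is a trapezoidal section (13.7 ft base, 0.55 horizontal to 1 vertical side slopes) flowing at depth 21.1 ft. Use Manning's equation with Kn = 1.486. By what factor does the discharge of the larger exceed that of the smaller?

Channel A: With bottom width b = 10.7 ft and side slope z = 1.4: A = (b + zy)y = (10.7 + 1.4×12.3)×12.3 = 343.4 ft²; P = b + 2y√(1+z²) = 10.7 + 2×12.3×1.72 = 53.02 ft. Hydraulic radius R = A/P = 343.4/53.02 = 6.477 ft. Q_A = (1.486/0.014)·343.4·6.477^(2/3)·√0.00024 = 1962 ft³/s.
Channel B: With bottom width b = 13.7 ft and side slope z = 0.55: A = (b + zy)y = (13.7 + 0.55×21.1)×21.1 = 533.9 ft²; P = b + 2y√(1+z²) = 13.7 + 2×21.1×1.141 = 61.86 ft. Hydraulic radius R = A/P = 533.9/61.86 = 8.631 ft. Q_B = (1.486/0.014)·533.9·8.631^(2/3)·√0.00024 = 3694 ft³/s.
The larger discharge is 3694 ft³/s and the smaller is 1962 ft³/s; the ratio is 1.88.

1.88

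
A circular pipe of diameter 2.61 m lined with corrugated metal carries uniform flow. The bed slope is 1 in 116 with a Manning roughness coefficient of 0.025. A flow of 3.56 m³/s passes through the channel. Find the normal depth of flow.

Manning's equation rearranged: A R^(2/3) = nQ / (1·√S) = 0.025 × 3.56 / (√0.008621) = 0.9586.
At y = 0.944 m: A R^(2/3) = 1.126 — too large.
At y = 0.644 m: A R^(2/3) = 0.5372 — too small.
At y = 0.867 m: A R^(2/3) = 0.9586 — ≈ 0.9586.

y_n = 0.867 m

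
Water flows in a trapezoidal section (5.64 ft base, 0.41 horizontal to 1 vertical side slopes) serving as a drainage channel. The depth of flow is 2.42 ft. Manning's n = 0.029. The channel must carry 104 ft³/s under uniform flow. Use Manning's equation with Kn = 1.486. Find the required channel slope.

With bottom width b = 5.64 ft and side slope z = 0.41: A = (b + zy)y = (5.64 + 0.41×2.42)×2.42 = 16.05 ft²; P = b + 2y√(1+z²) = 5.64 + 2×2.42×1.081 = 10.87 ft.
Hydraulic radius R = A/P = 16.05/10.87 = 1.476 ft.
From Manning's equation, S = [nQ / (1.486 A R^(2/3))]² = [0.029 × 104 / (1.486 × 16.05 × 1.476^(2/3))]² = 0.00951.

S = 0.00951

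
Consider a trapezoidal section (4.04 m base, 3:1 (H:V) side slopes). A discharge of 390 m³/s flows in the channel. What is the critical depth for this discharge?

At critical depth, Q² T / (g A³) = 1, i.e. A³/T = Q²/g = 390²/9.81 = 15500.
Try y = 5.11 m: A³/T = 27950 — too large.
Try y = 3.36 m: A³/T = 4413 — too small.
Try y = 4.48 m: A³/T = 15530 — matches.

y_c = 4.48 m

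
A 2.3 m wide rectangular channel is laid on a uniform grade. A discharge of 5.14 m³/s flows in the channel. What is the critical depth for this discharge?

y_c = 0.798 m

For a rectangular channel, critical depth y_c = (q²/g)^(1/3) where q = Q/b = 5.14/2.3 = 2.235 m²/s.
So y_c = (2.235²/9.81)^(1/3) = 0.798 m.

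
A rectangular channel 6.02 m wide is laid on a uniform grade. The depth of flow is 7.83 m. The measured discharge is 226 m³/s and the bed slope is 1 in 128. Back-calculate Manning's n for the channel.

Flow area A = b·y = 6.02 × 7.83 = 47.14 m². Wetted perimeter P = b + 2y = 6.02 + 2×7.83 = 21.68 m.
Hydraulic radius R = A/P = 47.14/21.68 = 2.174 m.
Rearranging Manning's equation: n = (1/Q) A R^(2/3) S^(1/2) = (1/226) × 47.14 × 2.174^(2/3) × √0.007812 = 0.0309.

n = 0.0309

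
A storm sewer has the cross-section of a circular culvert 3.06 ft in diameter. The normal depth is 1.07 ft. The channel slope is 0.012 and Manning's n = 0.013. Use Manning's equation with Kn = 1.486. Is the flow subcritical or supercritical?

For a circular section of diameter D = 3.06 ft at depth y = 1.07 ft, the central angle is θ = 2 arccos(1 − 2y/D) = 2.531 rad. Then A = (D²/8)(θ − sin θ) = 2.291 ft² and P = Dθ/2 = 3.872 ft.
Hydraulic radius R = A/P = 2.291/3.872 = 0.5917 ft.
V = (1.486/n) R^(2/3) √S = (1.486/0.013) × 0.5917^(2/3) × √0.012 = 8.825 ft/s. Hydraulic depth D_h = A/T = 2.291/2.918 = 0.785 ft.
Froude number Fr = V/√(g·D_h) = 8.825/√(32.2×0.785) = 1.76, which is greater than 1, so the flow is supercritical.

supercritical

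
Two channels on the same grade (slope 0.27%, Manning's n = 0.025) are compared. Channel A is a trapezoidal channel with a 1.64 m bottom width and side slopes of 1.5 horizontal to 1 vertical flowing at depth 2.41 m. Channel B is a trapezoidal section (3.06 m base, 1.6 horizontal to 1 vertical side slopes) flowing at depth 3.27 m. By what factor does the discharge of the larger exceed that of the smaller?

Channel A: With bottom width b = 1.64 m and side slope z = 1.5: A = (b + zy)y = (1.64 + 1.5×2.41)×2.41 = 12.66 m²; P = b + 2y√(1+z²) = 1.64 + 2×2.41×1.803 = 10.33 m. Hydraulic radius R = A/P = 12.66/10.33 = 1.226 m. Q_A = (1/0.025)·12.66·1.226^(2/3)·√0.0027 = 30.15 m³/s.
Channel B: With bottom width b = 3.06 m and side slope z = 1.6: A = (b + zy)y = (3.06 + 1.6×3.27)×3.27 = 27.11 m²; P = b + 2y√(1+z²) = 3.06 + 2×3.27×1.887 = 15.4 m. Hydraulic radius R = A/P = 27.11/15.4 = 1.761 m. Q_B = (1/0.025)·27.11·1.761^(2/3)·√0.0027 = 82.18 m³/s.
The larger discharge is 82.18 m³/s and the smaller is 30.15 m³/s; the ratio is 2.73.

2.73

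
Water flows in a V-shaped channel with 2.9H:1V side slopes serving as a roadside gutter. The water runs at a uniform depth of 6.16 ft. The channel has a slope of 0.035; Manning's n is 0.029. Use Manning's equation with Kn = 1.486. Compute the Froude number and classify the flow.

For a triangular section with side slope z = 2.9: A = zy² = 2.9×6.16² = 110 ft²; P = 2y√(1+z²) = 2×6.16×3.068 = 37.79 ft.
Hydraulic radius R = A/P = 110/37.79 = 2.912 ft.
V = (1.486/n) R^(2/3) √S = (1.486/0.029) × 2.912^(2/3) × √0.035 = 19.55 ft/s. Hydraulic depth D_h = A/T = 110/35.73 = 3.08 ft.
Froude number Fr = V/√(g·D_h) = 19.55/√(32.2×3.08) = 1.96, which is greater than 1, so the flow is supercritical.

supercritical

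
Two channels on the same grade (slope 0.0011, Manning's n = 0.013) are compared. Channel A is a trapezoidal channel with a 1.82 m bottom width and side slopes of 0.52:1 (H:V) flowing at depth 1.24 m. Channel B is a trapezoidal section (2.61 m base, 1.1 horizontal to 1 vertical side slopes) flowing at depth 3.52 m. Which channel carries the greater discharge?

Channel A: With bottom width b = 1.82 m and side slope z = 0.52: A = (b + zy)y = (1.82 + 0.52×1.24)×1.24 = 3.056 m²; P = b + 2y√(1+z²) = 1.82 + 2×1.24×1.127 = 4.615 m. Hydraulic radius R = A/P = 3.056/4.615 = 0.6622 m. Q_A = (1/0.013)·3.056·0.6622^(2/3)·√0.0011 = 5.924 m³/s.
Channel B: With bottom width b = 2.61 m and side slope z = 1.1: A = (b + zy)y = (2.61 + 1.1×3.52)×3.52 = 22.82 m²; P = b + 2y√(1+z²) = 2.61 + 2×3.52×1.487 = 13.08 m. Hydraulic radius R = A/P = 22.82/13.08 = 1.745 m. Q_B = (1/0.013)·22.82·1.745^(2/3)·√0.0011 = 84.37 m³/s.
Q_A = 5.924 m³/s vs Q_B = 84.37 m³/s, so channel B carries more.

channel B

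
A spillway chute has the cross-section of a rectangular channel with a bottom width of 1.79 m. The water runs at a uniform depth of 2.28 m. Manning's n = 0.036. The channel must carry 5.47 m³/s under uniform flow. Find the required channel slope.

Flow area A = b·y = 1.79 × 2.28 = 4.081 m². Wetted perimeter P = b + 2y = 1.79 + 2×2.28 = 6.35 m.
Hydraulic radius R = A/P = 4.081/6.35 = 0.6427 m.
From Manning's equation, S = [nQ / (1 A R^(2/3))]² = [0.036 × 5.47 / (1 × 4.081 × 0.6427^(2/3))]² = 0.0042.

S = 0.0042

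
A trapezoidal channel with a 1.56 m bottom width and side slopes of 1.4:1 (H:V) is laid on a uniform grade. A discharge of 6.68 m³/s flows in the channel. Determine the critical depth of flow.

At critical depth, Q² T / (g A³) = 1, i.e. A³/T = Q²/g = 6.68²/9.81 = 4.549.
At y = 0.702 m: A³/T = 1.613 — too small.
At y = 0.931 m: A³/T = 4.547 — matches.

y_c = 0.931 m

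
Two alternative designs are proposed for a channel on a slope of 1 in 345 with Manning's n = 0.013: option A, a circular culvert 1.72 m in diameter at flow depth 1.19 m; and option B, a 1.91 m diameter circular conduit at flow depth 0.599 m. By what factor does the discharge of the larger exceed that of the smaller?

Channel A: For a circular section of diameter D = 1.72 m at depth y = 1.19 m, the central angle is θ = 2 arccos(1 − 2y/D) = 3.929 rad. Then A = (D²/8)(θ − sin θ) = 1.715 m² and P = Dθ/2 = 3.379 m. Hydraulic radius R = A/P = 1.715/3.379 = 0.5076 m. Q_A = (1/0.013)·1.715·0.5076^(2/3)·√0.002899 = 4.52 m³/s.
Channel B: For a circular section of diameter D = 1.91 m at depth y = 0.599 m, the central angle is θ = 2 arccos(1 − 2y/D) = 2.378 rad. Then A = (D²/8)(θ − sin θ) = 0.7687 m² and P = Dθ/2 = 2.271 m. Hydraulic radius R = A/P = 0.7687/2.271 = 0.3386 m. Q_B = (1/0.013)·0.7687·0.3386^(2/3)·√0.002899 = 1.547 m³/s.
The larger discharge is 4.52 m³/s and the smaller is 1.547 m³/s; the ratio is 2.92.

2.92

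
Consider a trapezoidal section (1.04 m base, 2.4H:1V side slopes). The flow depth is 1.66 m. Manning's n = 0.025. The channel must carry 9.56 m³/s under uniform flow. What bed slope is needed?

With bottom width b = 1.04 m and side slope z = 2.4: A = (b + zy)y = (1.04 + 2.4×1.66)×1.66 = 8.34 m²; P = b + 2y√(1+z²) = 1.04 + 2×1.66×2.6 = 9.672 m.
Hydraulic radius R = A/P = 8.34/9.672 = 0.8623 m.
From Manning's equation, S = [nQ / (1 A R^(2/3))]² = [0.025 × 9.56 / (1 × 8.34 × 0.8623^(2/3))]² = 0.001.

S = 0.001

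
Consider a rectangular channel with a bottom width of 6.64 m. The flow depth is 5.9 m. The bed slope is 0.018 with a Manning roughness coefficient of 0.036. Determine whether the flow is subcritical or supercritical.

subcritical

Flow area A = b·y = 6.64 × 5.9 = 39.18 m². Wetted perimeter P = b + 2y = 6.64 + 2×5.9 = 18.44 m.
Hydraulic radius R = A/P = 39.18/18.44 = 2.125 m.
V = (1/n) R^(2/3) √S = (1/0.036) × 2.125^(2/3) × √0.018 = 6.159 m/s. Hydraulic depth D_h = A/T = 39.18/6.64 = 5.9 m.
Froude number Fr = V/√(g·D_h) = 6.159/√(9.81×5.9) = 0.81, which is less than 1, so the flow is subcritical.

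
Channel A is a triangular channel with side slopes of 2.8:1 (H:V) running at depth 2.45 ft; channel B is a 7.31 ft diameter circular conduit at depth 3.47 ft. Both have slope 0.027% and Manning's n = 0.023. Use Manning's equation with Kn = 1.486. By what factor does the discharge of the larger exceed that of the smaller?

1.55

Channel A: For a triangular section with side slope z = 2.8: A = zy² = 2.8×2.45² = 16.81 ft²; P = 2y√(1+z²) = 2×2.45×2.973 = 14.57 ft. Hydraulic radius R = A/P = 16.81/14.57 = 1.154 ft. Q_A = (1.486/0.023)·16.81·1.154^(2/3)·√0.00027 = 19.63 ft³/s.
Channel B: For a circular section of diameter D = 7.31 ft at depth y = 3.47 ft, the central angle is θ = 2 arccos(1 − 2y/D) = 3.04 rad. Then A = (D²/8)(θ − sin θ) = 19.63 ft² and P = Dθ/2 = 11.11 ft. Hydraulic radius R = A/P = 19.63/11.11 = 1.767 ft. Q_B = (1.486/0.023)·19.63·1.767^(2/3)·√0.00027 = 30.46 ft³/s.
The larger discharge is 30.46 ft³/s and the smaller is 19.63 ft³/s; the ratio is 1.55.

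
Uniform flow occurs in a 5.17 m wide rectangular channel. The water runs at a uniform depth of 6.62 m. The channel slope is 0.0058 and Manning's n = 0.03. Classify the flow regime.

Flow area A = b·y = 5.17 × 6.62 = 34.23 m². Wetted perimeter P = b + 2y = 5.17 + 2×6.62 = 18.41 m.
Hydraulic radius R = A/P = 34.23/18.41 = 1.859 m.
V = (1/n) R^(2/3) √S = (1/0.03) × 1.859^(2/3) × √0.0058 = 3.838 m/s. Hydraulic depth D_h = A/T = 34.23/5.17 = 6.62 m.
Froude number Fr = V/√(g·D_h) = 3.838/√(9.81×6.62) = 0.476, which is less than 1, so the flow is subcritical.

subcritical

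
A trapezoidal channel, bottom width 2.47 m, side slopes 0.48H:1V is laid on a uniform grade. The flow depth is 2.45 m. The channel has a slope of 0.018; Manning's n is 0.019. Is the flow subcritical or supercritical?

With bottom width b = 2.47 m and side slope z = 0.48: A = (b + zy)y = (2.47 + 0.48×2.45)×2.45 = 8.933 m²; P = b + 2y√(1+z²) = 2.47 + 2×2.45×1.109 = 7.905 m.
Hydraulic radius R = A/P = 8.933/7.905 = 1.13 m.
V = (1/n) R^(2/3) √S = (1/0.019) × 1.13^(2/3) × √0.018 = 7.661 m/s. Hydraulic depth D_h = A/T = 8.933/4.822 = 1.852 m.
Froude number Fr = V/√(g·D_h) = 7.661/√(9.81×1.852) = 1.8, which is greater than 1, so the flow is supercritical.

supercritical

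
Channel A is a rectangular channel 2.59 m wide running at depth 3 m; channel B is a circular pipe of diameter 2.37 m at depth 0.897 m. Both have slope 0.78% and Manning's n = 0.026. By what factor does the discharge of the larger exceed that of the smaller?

7.67

Channel A: Flow area A = b·y = 2.59 × 3 = 7.77 m². Wetted perimeter P = b + 2y = 2.59 + 2×3 = 8.59 m. Hydraulic radius R = A/P = 7.77/8.59 = 0.9045 m. Q_A = (1/0.026)·7.77·0.9045^(2/3)·√0.0078 = 24.69 m³/s.
Channel B: For a circular section of diameter D = 2.37 m at depth y = 0.897 m, the central angle is θ = 2 arccos(1 − 2y/D) = 2.651 rad. Then A = (D²/8)(θ − sin θ) = 1.53 m² and P = Dθ/2 = 3.141 m. Hydraulic radius R = A/P = 1.53/3.141 = 0.4871 m. Q_B = (1/0.026)·1.53·0.4871^(2/3)·√0.0078 = 3.217 m³/s.
The larger discharge is 24.69 m³/s and the smaller is 3.217 m³/s; the ratio is 7.67.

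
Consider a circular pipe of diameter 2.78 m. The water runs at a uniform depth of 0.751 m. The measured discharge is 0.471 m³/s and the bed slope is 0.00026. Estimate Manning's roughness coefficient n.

For a circular section of diameter D = 2.78 m at depth y = 0.751 m, the central angle is θ = 2 arccos(1 − 2y/D) = 2.186 rad. Then A = (D²/8)(θ − sin θ) = 1.323 m² and P = Dθ/2 = 3.039 m.
Hydraulic radius R = A/P = 1.323/3.039 = 0.4354 m.
Rearranging Manning's equation: n = (1/Q) A R^(2/3) S^(1/2) = (1/0.471) × 1.323 × 0.4354^(2/3) × √0.00026 = 0.026.

n = 0.026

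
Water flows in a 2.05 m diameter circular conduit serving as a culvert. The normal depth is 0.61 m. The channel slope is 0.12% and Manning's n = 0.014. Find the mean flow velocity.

V = 1.22 m/s

For a circular section of diameter D = 2.05 m at depth y = 0.61 m, the central angle is θ = 2 arccos(1 − 2y/D) = 2.308 rad. Then A = (D²/8)(θ − sin θ) = 0.8234 m² and P = Dθ/2 = 2.366 m.
Hydraulic radius R = A/P = 0.8234/2.366 = 0.3481 m.
From Manning's equation, V = (1/n) R^(2/3) S^(1/2) = (1/0.014) × 0.3481^(2/3) × 0.0012^(1/2) = 1.22 m/s.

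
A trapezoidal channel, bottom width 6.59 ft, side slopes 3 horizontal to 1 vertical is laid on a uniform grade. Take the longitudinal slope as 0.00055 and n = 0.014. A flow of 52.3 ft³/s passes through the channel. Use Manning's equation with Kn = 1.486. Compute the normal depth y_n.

Manning's equation rearranged: A R^(2/3) = nQ / (1.486·√S) = 0.014 × 52.3 / (1.486 × √0.00055) = 21.01.
Trying y = 1.85 ft: A R^(2/3) = 25.75 — high.
Trying y = 1.67 ft: A R^(2/3) = 21.01 — matches.

y_n = 1.67 ft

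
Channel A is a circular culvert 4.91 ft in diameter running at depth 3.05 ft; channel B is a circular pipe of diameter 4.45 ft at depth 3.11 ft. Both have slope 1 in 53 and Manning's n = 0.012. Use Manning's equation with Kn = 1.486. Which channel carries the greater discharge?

Channel A: For a circular section of diameter D = 4.91 ft at depth y = 3.05 ft, the central angle is θ = 2 arccos(1 − 2y/D) = 3.631 rad. Then A = (D²/8)(θ − sin θ) = 12.36 ft² and P = Dθ/2 = 8.915 ft. Hydraulic radius R = A/P = 12.36/8.915 = 1.386 ft. Q_A = (1.486/0.012)·12.36·1.386^(2/3)·√0.01887 = 261.4 ft³/s.
Channel B: For a circular section of diameter D = 4.45 ft at depth y = 3.11 ft, the central angle is θ = 2 arccos(1 − 2y/D) = 3.96 rad. Then A = (D²/8)(θ − sin θ) = 11.61 ft² and P = Dθ/2 = 8.81 ft. Hydraulic radius R = A/P = 11.61/8.81 = 1.318 ft. Q_B = (1.486/0.012)·11.61·1.318^(2/3)·√0.01887 = 237.3 ft³/s.
Q_A = 261.4 ft³/s vs Q_B = 237.3 ft³/s, so channel A carries more.

channel A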